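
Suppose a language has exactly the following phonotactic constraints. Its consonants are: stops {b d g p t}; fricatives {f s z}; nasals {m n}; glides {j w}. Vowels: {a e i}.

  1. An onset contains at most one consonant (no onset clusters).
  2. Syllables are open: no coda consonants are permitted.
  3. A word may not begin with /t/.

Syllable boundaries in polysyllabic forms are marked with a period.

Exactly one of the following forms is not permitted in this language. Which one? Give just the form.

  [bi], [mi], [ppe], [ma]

[bi] — σ1 onset /b/, coda /∅/ ok → permitted
[mi] — σ1 onset /m/, coda /∅/ ok → permitted
[ppe] — violates constraint 1: syllable 1 onset /pp/ has 2 consonants (> 1) → not permitted
[ma] — σ1 onset /m/, coda /∅/ ok → permitted

[ppe]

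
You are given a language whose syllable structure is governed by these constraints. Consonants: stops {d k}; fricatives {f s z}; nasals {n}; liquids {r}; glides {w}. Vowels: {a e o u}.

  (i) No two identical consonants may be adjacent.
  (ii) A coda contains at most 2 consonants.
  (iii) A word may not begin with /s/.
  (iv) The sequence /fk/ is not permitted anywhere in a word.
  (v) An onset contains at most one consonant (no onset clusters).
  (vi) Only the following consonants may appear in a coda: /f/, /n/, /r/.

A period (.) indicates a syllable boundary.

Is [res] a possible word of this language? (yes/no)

no

[res] — violates constraint (vi): syllable 1 coda contains /s/, which is not a licensed coda consonant → illicit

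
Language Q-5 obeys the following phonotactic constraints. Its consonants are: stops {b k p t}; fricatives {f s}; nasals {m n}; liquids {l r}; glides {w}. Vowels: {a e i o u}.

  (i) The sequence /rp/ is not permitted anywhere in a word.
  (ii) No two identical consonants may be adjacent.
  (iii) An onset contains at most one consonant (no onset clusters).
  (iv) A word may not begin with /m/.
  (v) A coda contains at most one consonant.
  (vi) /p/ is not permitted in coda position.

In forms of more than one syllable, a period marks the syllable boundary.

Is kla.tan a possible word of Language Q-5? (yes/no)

no

kla.tan — violates constraint (iii): syllable 1 onset /kl/ has 2 consonants (> 1) → phonotactically illegal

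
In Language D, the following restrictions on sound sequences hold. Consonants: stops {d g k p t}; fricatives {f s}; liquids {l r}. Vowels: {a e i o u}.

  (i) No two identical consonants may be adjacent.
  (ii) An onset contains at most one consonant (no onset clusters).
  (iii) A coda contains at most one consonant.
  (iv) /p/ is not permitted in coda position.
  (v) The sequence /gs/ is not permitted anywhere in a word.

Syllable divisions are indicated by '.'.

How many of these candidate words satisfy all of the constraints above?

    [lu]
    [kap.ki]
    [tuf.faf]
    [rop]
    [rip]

[lu] — σ1 onset /l/, coda /∅/ ok → permitted
[kap.ki] — violates constraint (iv): syllable 1 coda contains /p/ → not permitted
[tuf.faf] — violates constraint (i): adjacent identical consonants /ff/ → not permitted
[rop] — violates constraint (iv): syllable 1 coda contains /p/ → not permitted
[rip] — violates constraint (iv): syllable 1 coda contains /p/ → not permitted
Permitted: [lu] → 1.

1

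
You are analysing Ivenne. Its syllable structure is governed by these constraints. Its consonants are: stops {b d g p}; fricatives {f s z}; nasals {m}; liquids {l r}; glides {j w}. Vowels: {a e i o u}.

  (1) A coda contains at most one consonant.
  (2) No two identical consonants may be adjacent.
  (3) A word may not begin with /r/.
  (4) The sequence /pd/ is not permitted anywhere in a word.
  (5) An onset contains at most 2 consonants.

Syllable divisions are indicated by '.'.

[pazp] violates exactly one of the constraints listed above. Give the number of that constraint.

1

[pazp]: syllable 1 coda /zp/ has 2 consonants (> 1).
This is a violation of constraint 1: "A coda contains at most one consonant."
The remaining constraints (2, 3, 4, 5) are satisfied.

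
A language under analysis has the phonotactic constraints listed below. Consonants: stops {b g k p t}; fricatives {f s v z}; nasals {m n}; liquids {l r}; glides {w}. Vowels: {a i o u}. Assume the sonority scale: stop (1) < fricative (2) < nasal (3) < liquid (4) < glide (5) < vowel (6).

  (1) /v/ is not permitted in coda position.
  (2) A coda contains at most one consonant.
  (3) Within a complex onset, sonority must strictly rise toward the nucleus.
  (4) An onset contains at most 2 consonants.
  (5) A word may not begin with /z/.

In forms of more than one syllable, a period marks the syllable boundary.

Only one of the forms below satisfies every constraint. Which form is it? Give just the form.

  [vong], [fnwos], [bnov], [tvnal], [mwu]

[mwu]

[vong] — violates constraint 2: syllable 1 coda /ng/ has 2 consonants (> 1) → illicit
[fnwos] — violates constraint 4: syllable 1 onset /fnw/ has 3 consonants (> 2) → illicit
[bnov] — violates constraint 1: syllable 1 coda contains /v/ → illicit
[tvnal] — violates constraint 4: syllable 1 onset /tvn/ has 3 consonants (> 2) → illicit
[mwu] — σ1 onset /mw/ (3→5 rises), coda /∅/ ok → licit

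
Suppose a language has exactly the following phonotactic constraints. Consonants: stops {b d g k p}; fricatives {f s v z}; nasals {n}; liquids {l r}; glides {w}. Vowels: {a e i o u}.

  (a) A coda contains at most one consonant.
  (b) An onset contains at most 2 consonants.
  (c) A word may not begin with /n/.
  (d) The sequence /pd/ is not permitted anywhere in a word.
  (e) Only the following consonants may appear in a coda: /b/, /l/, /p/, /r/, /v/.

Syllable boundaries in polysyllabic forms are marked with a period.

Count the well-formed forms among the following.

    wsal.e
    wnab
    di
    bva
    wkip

5

wsal.e — σ1 onset /ws/ (2C), coda /l/ ok; σ2 onset /∅/, coda /∅/ ok → well-formed
wnab — σ1 onset /wn/ (2C), coda /b/ ok → well-formed
di — σ1 onset /d/, coda /∅/ ok → well-formed
bva — σ1 onset /bv/ (2C), coda /∅/ ok → well-formed
wkip — σ1 onset /wk/ (2C), coda /p/ ok → well-formed
Well-formed: wsal.e, wnab, di, bva, wkip → 5.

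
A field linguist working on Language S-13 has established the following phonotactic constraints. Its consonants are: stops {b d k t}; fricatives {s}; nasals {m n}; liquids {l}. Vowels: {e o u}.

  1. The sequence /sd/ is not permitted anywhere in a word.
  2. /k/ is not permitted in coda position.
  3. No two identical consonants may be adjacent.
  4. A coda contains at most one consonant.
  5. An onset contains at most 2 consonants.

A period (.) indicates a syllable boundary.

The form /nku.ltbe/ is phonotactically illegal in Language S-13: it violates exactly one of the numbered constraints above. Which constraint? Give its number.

/nku.ltbe/: syllable 2 onset /ltb/ has 3 consonants (> 2).
This is a violation of constraint 5: "An onset contains at most 2 consonants."
The remaining constraints (1, 2, 3, 4) are satisfied.

5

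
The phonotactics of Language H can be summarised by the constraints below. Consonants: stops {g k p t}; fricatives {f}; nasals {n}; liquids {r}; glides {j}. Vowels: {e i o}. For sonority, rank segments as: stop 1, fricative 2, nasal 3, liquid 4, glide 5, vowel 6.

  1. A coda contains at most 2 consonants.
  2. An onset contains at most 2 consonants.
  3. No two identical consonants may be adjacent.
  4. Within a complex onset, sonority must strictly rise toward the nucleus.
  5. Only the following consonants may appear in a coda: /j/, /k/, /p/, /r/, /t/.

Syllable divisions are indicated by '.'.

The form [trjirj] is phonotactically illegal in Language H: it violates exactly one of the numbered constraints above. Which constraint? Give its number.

[trjirj]: syllable 1 onset /trj/ has 3 consonants (> 2).
This is a violation of constraint 2: "An onset contains at most 2 consonants."
The remaining constraints (1, 3, 4, 5) are satisfied.

2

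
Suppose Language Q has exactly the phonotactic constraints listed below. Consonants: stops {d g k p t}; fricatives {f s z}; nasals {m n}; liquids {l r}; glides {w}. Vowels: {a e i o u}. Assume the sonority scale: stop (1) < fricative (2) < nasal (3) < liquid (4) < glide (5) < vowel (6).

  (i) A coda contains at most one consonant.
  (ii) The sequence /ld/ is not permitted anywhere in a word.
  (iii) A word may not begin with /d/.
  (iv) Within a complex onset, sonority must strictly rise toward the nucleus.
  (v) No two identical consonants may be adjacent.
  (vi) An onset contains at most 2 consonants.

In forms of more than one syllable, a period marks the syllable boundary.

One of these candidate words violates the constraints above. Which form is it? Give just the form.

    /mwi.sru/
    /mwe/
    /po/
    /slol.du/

/slol.du/

/mwi.sru/ — σ1 onset /mw/ (3→5 rises), coda /∅/ ok; σ2 onset /sr/ (2→4 rises), coda /∅/ ok → well-formed
/mwe/ — σ1 onset /mw/ (3→5 rises), coda /∅/ ok → well-formed
/po/ — σ1 onset /p/, coda /∅/ ok → well-formed
/slol.du/ — violates constraint (ii): contains banned sequence /ld/ → ill-formed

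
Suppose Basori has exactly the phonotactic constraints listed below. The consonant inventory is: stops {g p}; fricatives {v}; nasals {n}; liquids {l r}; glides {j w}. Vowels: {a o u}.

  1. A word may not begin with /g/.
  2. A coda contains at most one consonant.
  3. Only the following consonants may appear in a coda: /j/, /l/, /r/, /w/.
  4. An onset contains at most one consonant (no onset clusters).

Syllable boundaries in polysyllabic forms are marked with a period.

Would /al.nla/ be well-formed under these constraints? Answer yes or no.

/al.nla/ — violates constraint 4: syllable 2 onset /nl/ has 2 consonants (> 1) → ill-formed

no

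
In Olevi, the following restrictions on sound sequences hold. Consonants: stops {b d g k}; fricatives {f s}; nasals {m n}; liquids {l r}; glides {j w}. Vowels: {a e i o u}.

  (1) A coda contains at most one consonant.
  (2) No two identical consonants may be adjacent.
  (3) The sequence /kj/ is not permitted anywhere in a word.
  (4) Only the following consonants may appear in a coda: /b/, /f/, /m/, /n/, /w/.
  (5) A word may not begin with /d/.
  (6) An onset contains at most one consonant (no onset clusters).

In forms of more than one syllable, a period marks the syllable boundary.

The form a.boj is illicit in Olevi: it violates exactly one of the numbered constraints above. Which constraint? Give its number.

4

a.boj: syllable 2 coda contains /j/, which is not a licensed coda consonant.
This is a violation of constraint 4: "Only the following consonants may appear in a coda: /b/, /f/, /m/, /n/, /w/."
The remaining constraints (1, 2, 3, 5, 6) are satisfied.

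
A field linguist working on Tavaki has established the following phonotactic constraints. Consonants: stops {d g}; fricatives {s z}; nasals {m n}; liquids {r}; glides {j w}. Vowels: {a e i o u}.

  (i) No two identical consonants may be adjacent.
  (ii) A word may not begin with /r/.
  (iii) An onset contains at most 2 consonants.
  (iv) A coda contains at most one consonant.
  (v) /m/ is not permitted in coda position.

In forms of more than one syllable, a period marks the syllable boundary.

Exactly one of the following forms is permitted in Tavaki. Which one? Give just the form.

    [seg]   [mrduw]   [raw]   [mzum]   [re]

[seg]

[seg] — σ1 onset /s/, coda /g/ ok → permitted
[mrduw] — violates constraint (iii): syllable 1 onset /mrd/ has 3 consonants (> 2) → not permitted
[raw] — violates constraint (ii): word begins with /r/ → not permitted
[mzum] — violates constraint (v): syllable 1 coda contains /m/ → not permitted
[re] — violates constraint (ii): word begins with /r/ → not permitted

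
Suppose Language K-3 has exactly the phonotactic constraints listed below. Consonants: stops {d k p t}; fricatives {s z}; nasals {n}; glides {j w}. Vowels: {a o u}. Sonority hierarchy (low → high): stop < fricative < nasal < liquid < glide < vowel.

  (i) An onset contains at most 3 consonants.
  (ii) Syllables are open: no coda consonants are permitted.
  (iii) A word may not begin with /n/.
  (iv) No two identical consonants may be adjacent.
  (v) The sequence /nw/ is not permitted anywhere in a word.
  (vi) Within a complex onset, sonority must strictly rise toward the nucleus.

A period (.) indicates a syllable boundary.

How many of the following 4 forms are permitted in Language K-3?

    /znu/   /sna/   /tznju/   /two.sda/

/znu/ — σ1 onset /zn/ (2→3 rises), coda /∅/ ok → permitted
/sna/ — σ1 onset /sn/ (2→3 rises), coda /∅/ ok → permitted
/tznju/ — violates constraint (i): syllable 1 onset /tznj/ has 4 consonants (> 3) → not permitted
/two.sda/ — violates constraint (vi): syllable 2 onset /sd/: /s/ (fricative, 2) → /d/ (stop, 1) does not rise → not permitted
Permitted: /znu/, /sna/ → 2.

2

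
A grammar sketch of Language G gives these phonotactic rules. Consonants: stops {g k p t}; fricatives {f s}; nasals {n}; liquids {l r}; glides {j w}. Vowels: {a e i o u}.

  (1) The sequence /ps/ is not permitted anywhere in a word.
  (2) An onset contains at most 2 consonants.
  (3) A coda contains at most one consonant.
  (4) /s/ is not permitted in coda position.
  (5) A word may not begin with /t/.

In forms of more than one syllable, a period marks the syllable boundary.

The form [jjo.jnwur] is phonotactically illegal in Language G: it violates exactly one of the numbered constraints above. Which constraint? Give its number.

[jjo.jnwur]: syllable 2 onset /jnw/ has 3 consonants (> 2).
This is a violation of constraint 2: "An onset contains at most 2 consonants."
The remaining constraints (1, 3, 4, 5) are satisfied.

2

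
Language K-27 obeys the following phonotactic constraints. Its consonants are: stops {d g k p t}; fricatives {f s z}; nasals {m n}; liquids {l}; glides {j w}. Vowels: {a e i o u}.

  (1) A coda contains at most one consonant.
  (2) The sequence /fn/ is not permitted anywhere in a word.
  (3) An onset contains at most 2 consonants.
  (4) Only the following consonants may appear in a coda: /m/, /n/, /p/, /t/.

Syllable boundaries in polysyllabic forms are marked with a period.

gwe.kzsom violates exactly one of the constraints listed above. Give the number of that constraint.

3

gwe.kzsom: syllable 2 onset /kzs/ has 3 consonants (> 2).
This is a violation of constraint 3: "An onset contains at most 2 consonants."
The remaining constraints (1, 2, 4) are satisfied.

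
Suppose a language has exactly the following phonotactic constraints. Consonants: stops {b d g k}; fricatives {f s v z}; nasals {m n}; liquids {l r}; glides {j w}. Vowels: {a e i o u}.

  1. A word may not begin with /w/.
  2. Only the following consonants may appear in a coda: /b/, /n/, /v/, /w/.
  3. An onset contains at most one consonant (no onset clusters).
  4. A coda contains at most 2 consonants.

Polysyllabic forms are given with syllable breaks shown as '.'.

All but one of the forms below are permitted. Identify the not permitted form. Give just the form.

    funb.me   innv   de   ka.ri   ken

innv

funb.me — σ1 onset /f/, coda /nb/ (2C) ok; σ2 onset /m/, coda /∅/ ok → permitted
innv — violates constraint 4: syllable 1 coda /nnv/ has 3 consonants (> 2) → not permitted
de — σ1 onset /d/, coda /∅/ ok → permitted
ka.ri — σ1 onset /k/, coda /∅/ ok; σ2 onset /r/, coda /∅/ ok → permitted
ken — σ1 onset /k/, coda /n/ ok → permitted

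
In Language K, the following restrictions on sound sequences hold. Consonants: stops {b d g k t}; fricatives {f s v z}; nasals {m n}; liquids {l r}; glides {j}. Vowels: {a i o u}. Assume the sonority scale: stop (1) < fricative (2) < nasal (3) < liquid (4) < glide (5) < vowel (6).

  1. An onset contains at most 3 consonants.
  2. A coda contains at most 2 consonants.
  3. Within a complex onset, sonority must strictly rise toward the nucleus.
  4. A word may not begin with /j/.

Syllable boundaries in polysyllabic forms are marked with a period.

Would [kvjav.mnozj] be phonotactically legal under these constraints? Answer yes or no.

no

[kvjav.mnozj] — violates constraint 3: syllable 2 onset /mn/: /m/ (nasal, 3) → /n/ (nasal, 3) does not rise → phonotactically illegal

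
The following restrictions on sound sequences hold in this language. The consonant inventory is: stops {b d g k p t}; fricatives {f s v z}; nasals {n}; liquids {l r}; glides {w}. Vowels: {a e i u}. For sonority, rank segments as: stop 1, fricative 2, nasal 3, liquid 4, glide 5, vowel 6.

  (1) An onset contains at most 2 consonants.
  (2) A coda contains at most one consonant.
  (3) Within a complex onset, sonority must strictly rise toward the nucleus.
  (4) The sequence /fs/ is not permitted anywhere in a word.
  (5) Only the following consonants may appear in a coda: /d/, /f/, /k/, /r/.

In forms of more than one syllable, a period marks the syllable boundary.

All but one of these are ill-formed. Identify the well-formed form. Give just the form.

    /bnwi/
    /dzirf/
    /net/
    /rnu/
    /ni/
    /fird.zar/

/bnwi/ — violates constraint 1: syllable 1 onset /bnw/ has 3 consonants (> 2) → ill-formed
/dzirf/ — violates constraint 2: syllable 1 coda /rf/ has 2 consonants (> 1) → ill-formed
/net/ — violates constraint 5: syllable 1 coda contains /t/, which is not a licensed coda consonant → ill-formed
/rnu/ — violates constraint 3: syllable 1 onset /rn/: /r/ (liquid, 4) → /n/ (nasal, 3) does not rise → ill-formed
/ni/ — σ1 onset /n/, coda /∅/ ok → well-formed
/fird.zar/ — violates constraint 2: syllable 1 coda /rd/ has 2 consonants (> 1) → ill-formed

/ni/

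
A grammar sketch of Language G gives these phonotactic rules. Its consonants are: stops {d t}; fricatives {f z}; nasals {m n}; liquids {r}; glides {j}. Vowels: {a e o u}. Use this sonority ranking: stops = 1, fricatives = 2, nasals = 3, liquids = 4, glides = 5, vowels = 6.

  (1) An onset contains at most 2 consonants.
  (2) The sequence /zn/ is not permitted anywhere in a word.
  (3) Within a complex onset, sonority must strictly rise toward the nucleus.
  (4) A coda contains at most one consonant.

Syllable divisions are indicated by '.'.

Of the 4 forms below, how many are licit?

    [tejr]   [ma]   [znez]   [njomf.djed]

1

[tejr] — violates constraint 4: syllable 1 coda /jr/ has 2 consonants (> 1) → illicit
[ma] — σ1 onset /m/, coda /∅/ ok → licit
[znez] — violates constraint 2: contains banned sequence /zn/ → illicit
[njomf.djed] — violates constraint 4: syllable 1 coda /mf/ has 2 consonants (> 1) → illicit
Licit: [ma] → 1.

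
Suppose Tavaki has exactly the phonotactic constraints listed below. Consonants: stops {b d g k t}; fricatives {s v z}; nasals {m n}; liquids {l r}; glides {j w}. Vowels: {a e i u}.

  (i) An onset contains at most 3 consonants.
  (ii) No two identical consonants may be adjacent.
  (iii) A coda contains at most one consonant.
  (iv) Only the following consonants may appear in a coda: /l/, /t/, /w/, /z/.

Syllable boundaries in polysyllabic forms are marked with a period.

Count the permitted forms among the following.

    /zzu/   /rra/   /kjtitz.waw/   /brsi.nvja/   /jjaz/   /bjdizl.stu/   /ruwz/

1

/zzu/ — violates constraint (ii): adjacent identical consonants /zz/ → not permitted
/rra/ — violates constraint (ii): adjacent identical consonants /rr/ → not permitted
/kjtitz.waw/ — violates constraint (iii): syllable 1 coda /tz/ has 2 consonants (> 1) → not permitted
/brsi.nvja/ — σ1 onset /brs/ (3C), coda /∅/ ok; σ2 onset /nvj/ (3C), coda /∅/ ok → permitted
/jjaz/ — violates constraint (ii): adjacent identical consonants /jj/ → not permitted
/bjdizl.stu/ — violates constraint (iii): syllable 1 coda /zl/ has 2 consonants (> 1) → not permitted
/ruwz/ — violates constraint (iii): syllable 1 coda /wz/ has 2 consonants (> 1) → not permitted
Permitted: /brsi.nvja/ → 1.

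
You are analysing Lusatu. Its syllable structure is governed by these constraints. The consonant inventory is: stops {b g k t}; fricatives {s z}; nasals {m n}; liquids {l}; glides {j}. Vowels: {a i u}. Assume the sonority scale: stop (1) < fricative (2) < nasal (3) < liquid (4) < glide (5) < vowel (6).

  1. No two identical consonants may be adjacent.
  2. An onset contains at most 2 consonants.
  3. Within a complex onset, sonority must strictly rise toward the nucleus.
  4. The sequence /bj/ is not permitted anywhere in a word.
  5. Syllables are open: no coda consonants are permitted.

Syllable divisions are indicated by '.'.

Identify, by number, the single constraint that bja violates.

4

bja: contains banned sequence /bj/.
This is a violation of constraint 4: "The sequence /bj/ is not permitted anywhere in a word."
The remaining constraints (1, 2, 3, 5) are satisfied.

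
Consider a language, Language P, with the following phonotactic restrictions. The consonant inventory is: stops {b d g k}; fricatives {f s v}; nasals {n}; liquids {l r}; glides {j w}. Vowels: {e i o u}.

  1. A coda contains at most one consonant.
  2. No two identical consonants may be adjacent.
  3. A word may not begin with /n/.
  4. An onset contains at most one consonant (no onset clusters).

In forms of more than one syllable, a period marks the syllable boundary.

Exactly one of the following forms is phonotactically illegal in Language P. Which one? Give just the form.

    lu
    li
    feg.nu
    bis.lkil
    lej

lu — σ1 onset /l/, coda /∅/ ok → phonotactically legal
li — σ1 onset /l/, coda /∅/ ok → phonotactically legal
feg.nu — σ1 onset /f/, coda /g/ ok; σ2 onset /n/, coda /∅/ ok → phonotactically legal
bis.lkil — violates constraint 4: syllable 2 onset /lk/ has 2 consonants (> 1) → phonotactically illegal
lej — σ1 onset /l/, coda /j/ ok → phonotactically legal

bis.lkil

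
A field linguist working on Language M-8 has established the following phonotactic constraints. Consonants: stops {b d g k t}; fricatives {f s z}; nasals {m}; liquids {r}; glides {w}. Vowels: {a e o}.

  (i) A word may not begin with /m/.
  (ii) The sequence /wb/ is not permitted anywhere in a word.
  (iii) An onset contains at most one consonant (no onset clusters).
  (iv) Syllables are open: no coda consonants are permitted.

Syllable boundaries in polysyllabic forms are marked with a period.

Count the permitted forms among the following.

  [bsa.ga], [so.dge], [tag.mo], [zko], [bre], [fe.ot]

0

[bsa.ga] — violates constraint (iii): syllable 1 onset /bs/ has 2 consonants (> 1) → not permitted
[so.dge] — violates constraint (iii): syllable 2 onset /dg/ has 2 consonants (> 1) → not permitted
[tag.mo] — violates constraint (iv): syllable 1 coda /g/ has 1 consonant (> 0) → not permitted
[zko] — violates constraint (iii): syllable 1 onset /zk/ has 2 consonants (> 1) → not permitted
[bre] — violates constraint (iii): syllable 1 onset /br/ has 2 consonants (> 1) → not permitted
[fe.ot] — violates constraint (iv): syllable 2 coda /t/ has 1 consonant (> 0) → not permitted
No form is permitted → 0.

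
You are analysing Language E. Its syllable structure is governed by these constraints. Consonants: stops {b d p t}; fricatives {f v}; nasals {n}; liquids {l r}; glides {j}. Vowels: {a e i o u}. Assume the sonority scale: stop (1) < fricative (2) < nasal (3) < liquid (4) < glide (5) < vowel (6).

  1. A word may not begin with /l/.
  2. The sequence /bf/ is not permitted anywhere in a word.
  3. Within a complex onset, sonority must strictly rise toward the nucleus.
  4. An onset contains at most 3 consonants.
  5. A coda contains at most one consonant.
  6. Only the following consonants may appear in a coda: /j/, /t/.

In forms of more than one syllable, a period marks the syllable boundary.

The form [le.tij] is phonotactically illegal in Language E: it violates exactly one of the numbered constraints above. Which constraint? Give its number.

[le.tij]: word begins with /l/.
This is a violation of constraint 1: "A word may not begin with /l/."
The remaining constraints (2, 3, 4, 5, 6) are satisfied.

1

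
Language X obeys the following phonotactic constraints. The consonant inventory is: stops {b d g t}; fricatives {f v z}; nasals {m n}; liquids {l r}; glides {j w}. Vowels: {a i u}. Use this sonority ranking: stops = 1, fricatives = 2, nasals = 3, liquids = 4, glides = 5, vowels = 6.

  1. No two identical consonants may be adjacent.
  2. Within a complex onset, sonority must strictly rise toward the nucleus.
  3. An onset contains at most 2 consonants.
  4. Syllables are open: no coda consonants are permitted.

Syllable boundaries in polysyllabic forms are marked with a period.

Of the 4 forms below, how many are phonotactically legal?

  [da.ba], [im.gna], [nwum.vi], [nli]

[da.ba] — σ1 onset /d/, coda /∅/ ok; σ2 onset /b/, coda /∅/ ok → phonotactically legal
[im.gna] — violates constraint 4: syllable 1 coda /m/ has 1 consonant (> 0) → phonotactically illegal
[nwum.vi] — violates constraint 4: syllable 1 coda /m/ has 1 consonant (> 0) → phonotactically illegal
[nli] — σ1 onset /nl/ (3→4 rises), coda /∅/ ok → phonotactically legal
Phonotactically legal: [da.ba], [nli] → 2.

2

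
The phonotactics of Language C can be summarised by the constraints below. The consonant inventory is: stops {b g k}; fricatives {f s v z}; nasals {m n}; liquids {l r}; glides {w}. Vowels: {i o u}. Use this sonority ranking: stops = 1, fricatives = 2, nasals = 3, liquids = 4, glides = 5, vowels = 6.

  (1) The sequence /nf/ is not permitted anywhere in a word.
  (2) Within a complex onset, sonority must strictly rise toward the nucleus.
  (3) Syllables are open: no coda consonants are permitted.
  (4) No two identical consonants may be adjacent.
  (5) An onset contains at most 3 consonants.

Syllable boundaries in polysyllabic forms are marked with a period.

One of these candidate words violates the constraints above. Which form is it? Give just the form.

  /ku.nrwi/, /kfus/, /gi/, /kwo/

/ku.nrwi/ — σ1 onset /k/, coda /∅/ ok; σ2 onset /nrw/ (3→4→5 rises), coda /∅/ ok → well-formed
/kfus/ — violates constraint 3: syllable 1 coda /s/ has 1 consonant (> 0) → ill-formed
/gi/ — σ1 onset /g/, coda /∅/ ok → well-formed
/kwo/ — σ1 onset /kw/ (1→5 rises), coda /∅/ ok → well-formed

/kfus/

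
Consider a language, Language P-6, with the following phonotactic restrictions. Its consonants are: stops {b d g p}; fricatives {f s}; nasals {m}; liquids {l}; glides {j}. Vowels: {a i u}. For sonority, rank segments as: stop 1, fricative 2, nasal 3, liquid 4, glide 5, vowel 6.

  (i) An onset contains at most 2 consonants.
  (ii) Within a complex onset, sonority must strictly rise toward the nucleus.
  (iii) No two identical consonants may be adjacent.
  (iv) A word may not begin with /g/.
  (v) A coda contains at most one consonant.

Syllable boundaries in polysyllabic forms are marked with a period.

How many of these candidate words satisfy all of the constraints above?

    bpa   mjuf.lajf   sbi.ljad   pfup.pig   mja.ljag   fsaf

1

bpa — violates constraint (ii): syllable 1 onset /bp/: /b/ (stop, 1) → /p/ (stop, 1) does not rise → phonotactically illegal
mjuf.lajf — violates constraint (v): syllable 2 coda /jf/ has 2 consonants (> 1) → phonotactically illegal
sbi.ljad — violates constraint (ii): syllable 1 onset /sb/: /s/ (fricative, 2) → /b/ (stop, 1) does not rise → phonotactically illegal
pfup.pig — violates constraint (iii): adjacent identical consonants /pp/ → phonotactically illegal
mja.ljag — σ1 onset /mj/ (3→5 rises), coda /∅/ ok; σ2 onset /lj/ (4→5 rises), coda /g/ ok → phonotactically legal
fsaf — violates constraint (ii): syllable 1 onset /fs/: /f/ (fricative, 2) → /s/ (fricative, 2) does not rise → phonotactically illegal
Phonotactically legal: mja.ljag → 1.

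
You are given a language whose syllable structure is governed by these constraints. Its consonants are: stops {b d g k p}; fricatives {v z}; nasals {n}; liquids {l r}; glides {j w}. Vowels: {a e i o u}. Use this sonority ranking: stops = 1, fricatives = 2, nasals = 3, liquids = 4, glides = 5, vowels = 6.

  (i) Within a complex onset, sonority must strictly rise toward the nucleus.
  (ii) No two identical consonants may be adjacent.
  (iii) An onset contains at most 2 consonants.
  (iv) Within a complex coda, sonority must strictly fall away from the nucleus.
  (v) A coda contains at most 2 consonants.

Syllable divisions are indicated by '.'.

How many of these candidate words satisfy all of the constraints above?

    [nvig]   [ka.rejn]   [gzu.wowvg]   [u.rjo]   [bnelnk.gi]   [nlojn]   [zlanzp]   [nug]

[nvig] — violates constraint (i): syllable 1 onset /nv/: /n/ (nasal, 3) → /v/ (fricative, 2) does not rise → illicit
[ka.rejn] — σ1 onset /k/, coda /∅/ ok; σ2 onset /r/, coda /jn/ (5→3 falls) ok → licit
[gzu.wowvg] — violates constraint (v): syllable 2 coda /wvg/ has 3 consonants (> 2) → illicit
[u.rjo] — σ1 onset /∅/, coda /∅/ ok; σ2 onset /rj/ (4→5 rises), coda /∅/ ok → licit
[bnelnk.gi] — violates constraint (v): syllable 1 coda /lnk/ has 3 consonants (> 2) → illicit
[nlojn] — σ1 onset /nl/ (3→4 rises), coda /jn/ (5→3 falls) ok → licit
[zlanzp] — violates constraint (v): syllable 1 coda /nzp/ has 3 consonants (> 2) → illicit
[nug] — σ1 onset /n/, coda /g/ ok → licit
Licit: [ka.rejn], [u.rjo], [nlojn], [nug] → 4.

4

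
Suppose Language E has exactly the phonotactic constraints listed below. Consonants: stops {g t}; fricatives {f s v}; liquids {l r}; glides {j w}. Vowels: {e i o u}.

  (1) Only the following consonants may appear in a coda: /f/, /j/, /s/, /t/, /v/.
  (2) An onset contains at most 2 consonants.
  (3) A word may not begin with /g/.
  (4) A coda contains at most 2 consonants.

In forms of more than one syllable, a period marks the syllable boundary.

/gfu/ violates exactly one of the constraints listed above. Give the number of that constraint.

/gfu/: word begins with /g/.
This is a violation of constraint 3: "A word may not begin with /g/."
The remaining constraints (1, 2, 4) are satisfied.

3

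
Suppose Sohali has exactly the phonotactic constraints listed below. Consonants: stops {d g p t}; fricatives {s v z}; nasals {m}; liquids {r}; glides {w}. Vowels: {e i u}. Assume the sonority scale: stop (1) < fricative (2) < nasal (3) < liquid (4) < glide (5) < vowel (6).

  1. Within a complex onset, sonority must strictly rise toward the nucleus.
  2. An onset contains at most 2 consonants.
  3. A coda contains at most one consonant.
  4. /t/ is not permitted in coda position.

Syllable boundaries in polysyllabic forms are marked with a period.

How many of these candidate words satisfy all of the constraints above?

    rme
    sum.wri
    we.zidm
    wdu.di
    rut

rme — violates constraint 1: syllable 1 onset /rm/: /r/ (liquid, 4) → /m/ (nasal, 3) does not rise → ill-formed
sum.wri — violates constraint 1: syllable 2 onset /wr/: /w/ (glide, 5) → /r/ (liquid, 4) does not rise → ill-formed
we.zidm — violates constraint 3: syllable 2 coda /dm/ has 2 consonants (> 1) → ill-formed
wdu.di — violates constraint 1: syllable 1 onset /wd/: /w/ (glide, 5) → /d/ (stop, 1) does not rise → ill-formed
rut — violates constraint 4: syllable 1 coda contains /t/ → ill-formed
No form is well-formed → 0.

0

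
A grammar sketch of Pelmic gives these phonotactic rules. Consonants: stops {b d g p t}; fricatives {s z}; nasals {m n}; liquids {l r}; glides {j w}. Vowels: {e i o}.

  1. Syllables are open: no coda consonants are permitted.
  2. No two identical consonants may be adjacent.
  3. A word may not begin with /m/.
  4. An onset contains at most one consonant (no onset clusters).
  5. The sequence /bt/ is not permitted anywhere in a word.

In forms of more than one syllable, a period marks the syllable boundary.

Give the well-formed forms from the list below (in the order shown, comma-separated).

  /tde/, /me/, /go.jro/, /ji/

/ji/

/tde/ — violates constraint 4: syllable 1 onset /td/ has 2 consonants (> 1) → ill-formed
/me/ — violates constraint 3: word begins with /m/ → ill-formed
/go.jro/ — violates constraint 4: syllable 2 onset /jr/ has 2 consonants (> 1) → ill-formed
/ji/ — σ1 onset /j/, coda /∅/ ok → well-formed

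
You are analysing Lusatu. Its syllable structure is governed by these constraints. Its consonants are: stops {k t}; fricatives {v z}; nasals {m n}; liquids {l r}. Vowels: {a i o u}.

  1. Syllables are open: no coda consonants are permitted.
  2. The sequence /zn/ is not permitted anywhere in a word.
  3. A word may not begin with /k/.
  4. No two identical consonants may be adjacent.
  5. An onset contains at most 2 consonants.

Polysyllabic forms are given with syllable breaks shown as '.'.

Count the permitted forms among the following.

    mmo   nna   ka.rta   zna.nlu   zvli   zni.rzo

mmo — violates constraint 4: adjacent identical consonants /mm/ → not permitted
nna — violates constraint 4: adjacent identical consonants /nn/ → not permitted
ka.rta — violates constraint 3: word begins with /k/ → not permitted
zna.nlu — violates constraint 2: contains banned sequence /zn/ → not permitted
zvli — violates constraint 5: syllable 1 onset /zvl/ has 3 consonants (> 2) → not permitted
zni.rzo — violates constraint 2: contains banned sequence /zn/ → not permitted
No form is permitted → 0.

0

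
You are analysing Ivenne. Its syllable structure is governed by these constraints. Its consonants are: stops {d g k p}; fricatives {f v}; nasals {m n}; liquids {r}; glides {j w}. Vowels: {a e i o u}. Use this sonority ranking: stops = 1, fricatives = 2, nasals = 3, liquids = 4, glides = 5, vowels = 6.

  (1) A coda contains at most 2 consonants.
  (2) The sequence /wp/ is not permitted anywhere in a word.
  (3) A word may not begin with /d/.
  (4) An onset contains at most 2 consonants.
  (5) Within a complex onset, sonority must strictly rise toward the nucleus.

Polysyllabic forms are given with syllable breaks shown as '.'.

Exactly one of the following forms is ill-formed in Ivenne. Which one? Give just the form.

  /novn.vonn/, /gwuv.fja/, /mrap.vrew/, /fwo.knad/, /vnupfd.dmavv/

/vnupfd.dmavv/

/novn.vonn/ — σ1 onset /n/, coda /vn/ (2C) ok; σ2 onset /v/, coda /nn/ (2C) ok → well-formed
/gwuv.fja/ — σ1 onset /gw/ (1→5 rises), coda /v/ ok; σ2 onset /fj/ (2→5 rises), coda /∅/ ok → well-formed
/mrap.vrew/ — σ1 onset /mr/ (3→4 rises), coda /p/ ok; σ2 onset /vr/ (2→4 rises), coda /w/ ok → well-formed
/fwo.knad/ — σ1 onset /fw/ (2→5 rises), coda /∅/ ok; σ2 onset /kn/ (1→3 rises), coda /d/ ok → well-formed
/vnupfd.dmavv/ — violates constraint 1: syllable 1 coda /pfd/ has 3 consonants (> 2) → ill-formed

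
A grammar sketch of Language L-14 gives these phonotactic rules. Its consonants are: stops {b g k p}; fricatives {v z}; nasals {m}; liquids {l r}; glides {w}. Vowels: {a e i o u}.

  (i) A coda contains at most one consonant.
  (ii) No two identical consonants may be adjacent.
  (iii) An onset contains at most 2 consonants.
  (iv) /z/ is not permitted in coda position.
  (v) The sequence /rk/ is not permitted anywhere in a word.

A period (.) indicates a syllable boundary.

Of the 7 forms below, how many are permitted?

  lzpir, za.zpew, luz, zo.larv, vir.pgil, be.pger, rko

3

lzpir — violates constraint (iii): syllable 1 onset /lzp/ has 3 consonants (> 2) → not permitted
za.zpew — σ1 onset /z/, coda /∅/ ok; σ2 onset /zp/ (2C), coda /w/ ok → permitted
luz — violates constraint (iv): syllable 1 coda contains /z/ → not permitted
zo.larv — violates constraint (i): syllable 2 coda /rv/ has 2 consonants (> 1) → not permitted
vir.pgil — σ1 onset /v/, coda /r/ ok; σ2 onset /pg/ (2C), coda /l/ ok → permitted
be.pger — σ1 onset /b/, coda /∅/ ok; σ2 onset /pg/ (2C), coda /r/ ok → permitted
rko — violates constraint (v): contains banned sequence /rk/ → not permitted
Permitted: za.zpew, vir.pgil, be.pger → 3.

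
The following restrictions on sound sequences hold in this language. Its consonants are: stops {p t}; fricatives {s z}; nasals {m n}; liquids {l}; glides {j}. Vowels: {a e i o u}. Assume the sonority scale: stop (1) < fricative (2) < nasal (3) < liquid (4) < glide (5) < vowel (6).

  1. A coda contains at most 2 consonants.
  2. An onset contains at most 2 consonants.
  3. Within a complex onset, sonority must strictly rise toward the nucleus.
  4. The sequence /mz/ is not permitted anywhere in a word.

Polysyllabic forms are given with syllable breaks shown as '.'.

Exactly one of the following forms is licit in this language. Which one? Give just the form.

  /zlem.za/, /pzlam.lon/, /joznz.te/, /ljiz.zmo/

/zlem.za/ — violates constraint 4: contains banned sequence /mz/ → illicit
/pzlam.lon/ — violates constraint 2: syllable 1 onset /pzl/ has 3 consonants (> 2) → illicit
/joznz.te/ — violates constraint 1: syllable 1 coda /znz/ has 3 consonants (> 2) → illicit
/ljiz.zmo/ — σ1 onset /lj/ (4→5 rises), coda /z/ ok; σ2 onset /zm/ (2→3 rises), coda /∅/ ok → licit

/ljiz.zmo/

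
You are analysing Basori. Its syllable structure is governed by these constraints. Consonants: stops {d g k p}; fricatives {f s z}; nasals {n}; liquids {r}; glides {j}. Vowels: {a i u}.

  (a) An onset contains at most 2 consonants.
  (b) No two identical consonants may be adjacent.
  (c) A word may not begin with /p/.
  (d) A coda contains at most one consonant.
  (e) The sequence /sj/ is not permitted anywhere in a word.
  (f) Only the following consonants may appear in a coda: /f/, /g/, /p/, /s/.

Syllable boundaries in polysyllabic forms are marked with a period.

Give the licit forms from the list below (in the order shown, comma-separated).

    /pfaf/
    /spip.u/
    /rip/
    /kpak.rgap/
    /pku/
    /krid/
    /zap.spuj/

/spip.u/, /rip/

/pfaf/ — violates constraint (c): word begins with /p/ → illicit
/spip.u/ — σ1 onset /sp/ (2C), coda /p/ ok; σ2 onset /∅/, coda /∅/ ok → licit
/rip/ — σ1 onset /r/, coda /p/ ok → licit
/kpak.rgap/ — violates constraint (f): syllable 1 coda contains /k/, which is not a licensed coda consonant → illicit
/pku/ — violates constraint (c): word begins with /p/ → illicit
/krid/ — violates constraint (f): syllable 1 coda contains /d/, which is not a licensed coda consonant → illicit
/zap.spuj/ — violates constraint (f): syllable 2 coda contains /j/, which is not a licensed coda consonant → illicit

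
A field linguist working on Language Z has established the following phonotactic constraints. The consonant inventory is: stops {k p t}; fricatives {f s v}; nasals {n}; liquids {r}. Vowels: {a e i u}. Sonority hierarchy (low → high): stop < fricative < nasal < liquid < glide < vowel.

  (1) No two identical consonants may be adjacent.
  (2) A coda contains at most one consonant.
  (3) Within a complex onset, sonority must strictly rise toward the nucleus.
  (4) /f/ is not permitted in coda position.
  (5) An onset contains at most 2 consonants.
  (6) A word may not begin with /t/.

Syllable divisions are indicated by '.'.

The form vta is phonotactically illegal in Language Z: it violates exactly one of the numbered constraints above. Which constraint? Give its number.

3

vta: syllable 1 onset /vt/: /v/ (fricative, 2) → /t/ (stop, 1) does not rise.
This is a violation of constraint 3: "Within a complex onset, sonority must strictly rise toward the nucleus."
The remaining constraints (1, 2, 4, 5, 6) are satisfied.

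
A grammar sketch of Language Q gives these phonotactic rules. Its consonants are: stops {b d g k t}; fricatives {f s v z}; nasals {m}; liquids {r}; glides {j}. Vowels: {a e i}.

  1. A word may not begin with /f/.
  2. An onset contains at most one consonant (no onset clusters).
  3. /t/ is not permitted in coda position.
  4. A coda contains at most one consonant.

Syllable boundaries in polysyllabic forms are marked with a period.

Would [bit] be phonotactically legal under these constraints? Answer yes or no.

[bit] — violates constraint 3: syllable 1 coda contains /t/ → phonotactically illegal

no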